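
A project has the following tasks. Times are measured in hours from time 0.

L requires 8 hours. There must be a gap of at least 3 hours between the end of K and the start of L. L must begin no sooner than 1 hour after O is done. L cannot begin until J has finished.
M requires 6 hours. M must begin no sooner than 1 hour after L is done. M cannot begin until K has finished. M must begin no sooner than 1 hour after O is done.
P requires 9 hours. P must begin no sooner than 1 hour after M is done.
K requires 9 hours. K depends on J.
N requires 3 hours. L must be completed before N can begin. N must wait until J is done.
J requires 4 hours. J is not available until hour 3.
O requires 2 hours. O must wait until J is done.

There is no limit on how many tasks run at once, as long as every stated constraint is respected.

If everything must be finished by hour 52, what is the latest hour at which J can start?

11

P has no dependents, so it just needs to finish by hour 52. Starting by 52 − 9 = hour 43 achieves that.
M must finish before P (must start by hour 43, minus 1-hour gap → hour 42). With a 6-hour duration, M must start by 42 − 6 = hour 36.
To finish by hour 52, N (duration 3) must start no later than hour 49.
L must finish in time for M (must start by hour 36, minus 1-hour gap → hour 35); N (must start by hour 49). The tightest is hour 35, so L must start by 35 − 8 = hour 27.
K must finish in time for L (must start by hour 27, minus 3-hour gap → hour 24); M (must start by hour 36). The tightest is hour 24, so K must start by 24 − 9 = hour 15.
O feeds L (must start by hour 27, minus 1-hour gap → hour 26); M (must start by hour 36, minus 1-hour gap → hour 35). Taking the minimum, O must finish by hour 26 and start by 26 − 2 = hour 24.
J feeds K (must start by hour 15); L (must start by hour 27); N (must start by hour 49); O (must start by hour 24). Taking the minimum, J must finish by hour 15 and start by 15 − 4 = hour 11.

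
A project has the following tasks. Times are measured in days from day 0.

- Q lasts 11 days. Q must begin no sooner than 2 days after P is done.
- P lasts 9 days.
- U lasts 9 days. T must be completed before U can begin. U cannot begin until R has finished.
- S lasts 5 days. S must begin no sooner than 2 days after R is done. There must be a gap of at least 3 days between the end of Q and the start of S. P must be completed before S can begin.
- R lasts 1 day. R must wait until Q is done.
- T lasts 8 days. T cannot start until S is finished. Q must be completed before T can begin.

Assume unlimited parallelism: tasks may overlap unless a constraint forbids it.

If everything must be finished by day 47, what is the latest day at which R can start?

22

U must finish by day 47; it takes 9 days, so it must start by 47 − 9 = day 38.
T feeds into U (must start by day 38); so T must finish by day 38 and therefore start by day 30.
Since T (must start by day 30) depends on it, S must finish by day 30. Backing off its 5-day duration gives a latest start of day 25.
For R: S (must start by day 25, minus 2-day gap → day 23); U (must start by day 38). The most restrictive is day 23; with a 1-day duration, R must start by day 22.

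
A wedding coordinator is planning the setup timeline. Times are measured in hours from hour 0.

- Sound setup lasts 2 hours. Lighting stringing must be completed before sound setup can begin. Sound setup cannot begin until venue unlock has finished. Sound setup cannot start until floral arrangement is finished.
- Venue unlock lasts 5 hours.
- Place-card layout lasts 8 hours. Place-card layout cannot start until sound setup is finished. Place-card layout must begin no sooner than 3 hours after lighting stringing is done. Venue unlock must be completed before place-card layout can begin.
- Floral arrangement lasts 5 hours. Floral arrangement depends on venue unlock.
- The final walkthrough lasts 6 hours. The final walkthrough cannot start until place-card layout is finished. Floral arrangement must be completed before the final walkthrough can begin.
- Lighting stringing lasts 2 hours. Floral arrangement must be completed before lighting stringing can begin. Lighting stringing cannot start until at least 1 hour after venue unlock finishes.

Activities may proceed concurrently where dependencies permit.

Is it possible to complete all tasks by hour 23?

No

Venue unlock has no prerequisites, so it starts at hour 0 and finishes at hour 5.
Floral arrangement waits on venue unlock (finishes hour 5), so it starts at hour 5 and finishes at 5 + 5 = hour 10.
For lighting stringing: floral arrangement (finishes hour 10); venue unlock (finishes hour 5, plus 1-hour gap → hour 6). Taking the maximum gives a start of hour 10, and it finishes at 10 + 2 = hour 12.
For sound setup: lighting stringing (finishes hour 12); venue unlock (finishes hour 5); floral arrangement (finishes hour 10). Taking the maximum gives a start of hour 12, and it finishes at 12 + 2 = hour 14.
Place-card layout has to wait for sound setup (finishes hour 14); lighting stringing (finishes hour 12, plus 3-hour gap → hour 15); venue unlock (finishes hour 5). The latest of these is hour 15, so place-card layout runs hour 15 to 15 + 8 = hour 23.
The final walkthrough has to wait for place-card layout (finishes hour 23); floral arrangement (finishes hour 10). The latest of these is hour 23, so the final walkthrough runs hour 23 to 23 + 6 = hour 29.
The earliest everything can be done is hour 29, which is after the deadline of 23, so it is not possible.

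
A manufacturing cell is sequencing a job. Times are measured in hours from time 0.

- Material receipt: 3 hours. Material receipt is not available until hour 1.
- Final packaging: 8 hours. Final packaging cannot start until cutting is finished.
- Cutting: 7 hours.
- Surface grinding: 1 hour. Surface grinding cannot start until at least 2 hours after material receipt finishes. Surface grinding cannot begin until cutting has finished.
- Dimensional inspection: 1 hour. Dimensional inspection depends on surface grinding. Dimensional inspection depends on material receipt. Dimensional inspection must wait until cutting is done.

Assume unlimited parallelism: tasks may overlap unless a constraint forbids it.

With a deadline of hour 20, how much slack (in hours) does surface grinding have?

Cutting can start immediately at hour 0; it finishes at hour 7.
After its own release at hour 1, material receipt can start at hour 1 and finishes at hour 4.
Surface grinding cannot start until material receipt (finishes hour 4, plus 2-hour gap → hour 6); cutting (finishes hour 7). The controlling bound is hour 7, so surface grinding finishes at 7 + 1 = hour 8.

Working backward from the deadline:
To finish by hour 20, dimensional inspection (duration 1) must start no later than hour 19.
Surface grinding feeds into dimensional inspection (must start by hour 19); so surface grinding must finish by hour 19 and therefore start by hour 18.
So surface grinding can start as early as hour 7 and as late as hour 18, giving 18 − 7 = 11 hours of slack.

11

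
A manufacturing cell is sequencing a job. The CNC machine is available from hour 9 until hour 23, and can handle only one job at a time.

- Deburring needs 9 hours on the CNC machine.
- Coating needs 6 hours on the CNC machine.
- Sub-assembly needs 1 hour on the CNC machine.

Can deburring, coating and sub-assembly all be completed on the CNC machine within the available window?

No

The CNC machine window is 23 − 9 = 14 hours.
Running back to back, the jobs need 9 + 6 + 1 = 16 hours on the CNC machine.
Since 16 > 14, they cannot all fit.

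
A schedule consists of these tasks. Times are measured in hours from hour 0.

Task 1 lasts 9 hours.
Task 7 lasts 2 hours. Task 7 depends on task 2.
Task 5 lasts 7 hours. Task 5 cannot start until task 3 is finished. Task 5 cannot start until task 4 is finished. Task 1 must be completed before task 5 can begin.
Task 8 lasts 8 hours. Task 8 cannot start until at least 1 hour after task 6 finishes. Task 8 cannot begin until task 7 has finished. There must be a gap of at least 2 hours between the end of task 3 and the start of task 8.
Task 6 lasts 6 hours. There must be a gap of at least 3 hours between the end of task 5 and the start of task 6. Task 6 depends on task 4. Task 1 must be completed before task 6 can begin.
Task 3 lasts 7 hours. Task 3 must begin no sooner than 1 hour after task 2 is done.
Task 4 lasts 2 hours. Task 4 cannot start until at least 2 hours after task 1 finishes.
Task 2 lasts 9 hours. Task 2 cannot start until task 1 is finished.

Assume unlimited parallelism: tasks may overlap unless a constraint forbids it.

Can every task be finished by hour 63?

Yes

Nothing blocks task 1, so it runs from hour 0 to hour 9.
Task 4 waits on task 1 (finishes hour 9, plus 2-hour gap → hour 11), so it starts at hour 11 and finishes at 11 + 2 = hour 13.
Task 2 waits on task 1 (finishes hour 9), so it starts at hour 9 and finishes at 9 + 9 = hour 18.
Task 7 cannot begin until task 2 (finishes hour 18). It runs from hour 18 to 18 + 2 = hour 20.
After task 2 (finishes hour 18, plus 1-hour gap → hour 19), task 3 can start at hour 19 and finishes at hour 26.
For task 5: task 3 (finishes hour 26); task 4 (finishes hour 13); task 1 (finishes hour 9). Taking the maximum gives a start of hour 26, and it finishes at 26 + 7 = hour 33.
Task 6 cannot start until task 5 (finishes hour 33, plus 3-hour gap → hour 36); task 4 (finishes hour 13); task 1 (finishes hour 9). The controlling bound is hour 36, so task 6 finishes at 36 + 6 = hour 42.
Task 8 has to wait for task 6 (finishes hour 42, plus 1-hour gap → hour 43); task 7 (finishes hour 20); task 3 (finishes hour 26, plus 2-hour gap → hour 28). The latest of these is hour 43, so task 8 runs hour 43 to 43 + 8 = hour 51.
Every task is finished by hour 51, which is no later than the deadline of 63, so the schedule is feasible.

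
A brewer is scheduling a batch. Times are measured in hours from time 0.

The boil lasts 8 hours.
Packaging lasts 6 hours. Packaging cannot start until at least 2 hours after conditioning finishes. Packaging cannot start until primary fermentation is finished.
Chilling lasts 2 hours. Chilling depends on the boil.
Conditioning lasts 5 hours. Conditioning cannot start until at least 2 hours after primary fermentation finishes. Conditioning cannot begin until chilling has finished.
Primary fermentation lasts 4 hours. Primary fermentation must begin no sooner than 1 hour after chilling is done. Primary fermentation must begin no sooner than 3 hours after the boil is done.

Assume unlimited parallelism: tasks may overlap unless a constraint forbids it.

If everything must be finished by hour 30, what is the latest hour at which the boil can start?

0

To finish by hour 30, packaging (duration 6) must start no later than hour 24.
Conditioning feeds into packaging (must start by hour 24, minus 2-hour gap → hour 22); so conditioning must finish by hour 22 and therefore start by hour 17.
Primary fermentation must finish in time for conditioning (must start by hour 17, minus 2-hour gap → hour 15); packaging (must start by hour 24). The tightest is hour 15, so primary fermentation must start by 15 − 4 = hour 11.
For chilling: primary fermentation (must start by hour 11, minus 1-hour gap → hour 10); conditioning (must start by hour 17). The most restrictive is hour 10; with a 2-hour duration, chilling must start by hour 8.
The boil feeds chilling (must start by hour 8); primary fermentation (must start by hour 11, minus 3-hour gap → hour 8). Taking the minimum, the boil must finish by hour 8 and start by 8 − 8 = hour 0.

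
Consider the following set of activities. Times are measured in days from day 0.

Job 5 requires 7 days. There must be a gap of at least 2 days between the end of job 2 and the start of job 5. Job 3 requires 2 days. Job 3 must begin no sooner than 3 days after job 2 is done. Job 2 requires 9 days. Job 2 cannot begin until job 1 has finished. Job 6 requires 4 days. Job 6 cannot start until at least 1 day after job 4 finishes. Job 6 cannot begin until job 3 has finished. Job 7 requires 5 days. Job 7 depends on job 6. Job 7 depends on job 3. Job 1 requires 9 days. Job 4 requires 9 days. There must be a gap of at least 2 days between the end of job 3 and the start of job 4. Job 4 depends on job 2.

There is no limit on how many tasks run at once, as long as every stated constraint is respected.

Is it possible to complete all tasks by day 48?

Yes

Job 1 can start immediately at day 0; it finishes at day 9.
Job 2 waits on job 1 (finishes day 9), so it starts at day 9 and finishes at 9 + 9 = day 18.
Job 5 cannot begin until job 2 (finishes day 18, plus 2-day gap → day 20). It runs from day 20 to 20 + 7 = day 27.
Job 3 cannot begin until job 2 (finishes day 18, plus 3-day gap → day 21). It runs from day 21 to 21 + 2 = day 23.
Job 4 has to wait for job 3 (finishes day 23, plus 2-day gap → day 25); job 2 (finishes day 18). The latest of these is day 25, so job 4 runs day 25 to 25 + 9 = day 34.
Job 6 cannot start until job 4 (finishes day 34, plus 1-day gap → day 35); job 3 (finishes day 23). The controlling bound is day 35, so job 6 finishes at 35 + 4 = day 39.
Job 7 has to wait for job 6 (finishes day 39); job 3 (finishes day 23). The latest of these is day 39, so job 7 runs day 39 to 39 + 5 = day 44.
Every task is finished by day 44, which is no later than the deadline of 48, so the schedule is feasible.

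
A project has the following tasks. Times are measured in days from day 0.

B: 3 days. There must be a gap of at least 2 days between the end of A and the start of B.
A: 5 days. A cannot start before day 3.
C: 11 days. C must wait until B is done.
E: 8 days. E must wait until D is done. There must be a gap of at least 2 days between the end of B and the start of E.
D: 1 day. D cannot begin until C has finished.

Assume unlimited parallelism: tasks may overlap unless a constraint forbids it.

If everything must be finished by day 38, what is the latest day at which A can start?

8

E must finish by day 38; it takes 8 days, so it must start by 38 − 8 = day 30.
D feeds into E (must start by day 30); so D must finish by day 30 and therefore start by day 29.
C must finish before D (must start by day 29). With an 11-day duration, C must start by 29 − 11 = day 18.
For B: C (must start by day 18); E (must start by day 30, minus 2-day gap → day 28). The most restrictive is day 18; with a 3-day duration, B must start by day 15.
A has to be done before B (must start by day 15, minus 2-day gap → day 13). That means finishing by day 13, i.e. starting by 13 − 5 = day 8.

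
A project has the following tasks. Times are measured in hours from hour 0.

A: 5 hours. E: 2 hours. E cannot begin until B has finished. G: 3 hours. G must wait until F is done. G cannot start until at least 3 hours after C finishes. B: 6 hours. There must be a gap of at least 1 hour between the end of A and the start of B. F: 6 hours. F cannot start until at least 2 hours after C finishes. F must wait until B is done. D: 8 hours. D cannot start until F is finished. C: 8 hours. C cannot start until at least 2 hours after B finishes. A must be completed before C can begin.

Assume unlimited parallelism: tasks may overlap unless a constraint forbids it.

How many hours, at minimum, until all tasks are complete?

A has no prerequisites, so it starts at hour 0 and finishes at hour 5.
After A (finishes hour 5, plus 1-hour gap → hour 6), B can start at hour 6 and finishes at hour 12.
E waits on B (finishes hour 12), so it starts at hour 12 and finishes at 12 + 2 = hour 14.
C needs all of B (finishes hour 12, plus 2-hour gap → hour 14); A (finishes hour 5). That puts its earliest start at hour 14; it finishes at 14 + 8 = hour 22.
F cannot start until C (finishes hour 22, plus 2-hour gap → hour 24); B (finishes hour 12). The controlling bound is hour 24, so F finishes at 24 + 6 = hour 30.
G cannot start until F (finishes hour 30); C (finishes hour 22, plus 3-hour gap → hour 25). The controlling bound is hour 30, so G finishes at 30 + 3 = hour 33.
D waits on F (finishes hour 30), so it starts at hour 30 and finishes at 30 + 8 = hour 38.
All tasks are finished once the last one completes. Finish times: A at 5, B at 12, C at 22, D at 38, E at 14, F at 30, G at 33. The latest is hour 38.

38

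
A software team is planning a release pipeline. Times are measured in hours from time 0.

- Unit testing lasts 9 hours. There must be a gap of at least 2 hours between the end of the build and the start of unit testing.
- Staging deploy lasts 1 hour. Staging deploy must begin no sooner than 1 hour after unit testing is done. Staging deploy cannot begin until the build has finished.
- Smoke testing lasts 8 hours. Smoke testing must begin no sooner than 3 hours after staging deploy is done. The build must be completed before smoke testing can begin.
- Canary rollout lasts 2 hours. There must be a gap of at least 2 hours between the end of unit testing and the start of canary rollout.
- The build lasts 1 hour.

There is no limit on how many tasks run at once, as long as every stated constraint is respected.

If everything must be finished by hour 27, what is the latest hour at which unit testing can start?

Smoke testing has no dependents, so it just needs to finish by hour 27. Starting by 27 − 8 = hour 19 achieves that.
Since smoke testing (must start by hour 19, minus 3-hour gap → hour 16) depends on it, staging deploy must finish by hour 16. Backing off its 1-hour duration gives a latest start of hour 15.
Nothing follows canary rollout; the deadline of hour 27 is its only limit. It must start by 27 − 2 = hour 25.
For unit testing: staging deploy (must start by hour 15, minus 1-hour gap → hour 14); canary rollout (must start by hour 25, minus 2-hour gap → hour 23). The most restrictive is hour 14; with a 9-hour duration, unit testing must start by hour 5.

5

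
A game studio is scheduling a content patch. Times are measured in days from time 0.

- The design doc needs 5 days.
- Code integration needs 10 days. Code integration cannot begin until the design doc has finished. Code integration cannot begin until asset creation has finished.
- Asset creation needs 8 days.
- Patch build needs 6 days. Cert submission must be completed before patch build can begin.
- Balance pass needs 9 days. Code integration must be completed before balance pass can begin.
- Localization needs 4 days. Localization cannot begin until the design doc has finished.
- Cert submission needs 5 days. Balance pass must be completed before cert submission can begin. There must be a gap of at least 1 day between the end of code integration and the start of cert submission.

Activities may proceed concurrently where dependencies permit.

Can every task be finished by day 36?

No

Asset creation has no prerequisites, so it starts at day 0 and finishes at day 8.
The design doc has no prerequisites, so it starts at day 0 and finishes at day 5.
Localization waits on the design doc (finishes day 5), so it starts at day 5 and finishes at 5 + 4 = day 9.
Code integration needs all of the design doc (finishes day 5); asset creation (finishes day 8). That puts its earliest start at day 8; it finishes at 8 + 10 = day 18.
After code integration (finishes day 18), balance pass can start at day 18 and finishes at day 27.
Cert submission has to wait for balance pass (finishes day 27); code integration (finishes day 18, plus 1-day gap → day 19). The latest of these is day 27, so cert submission runs day 27 to 27 + 5 = day 32.
After cert submission (finishes day 32), patch build can start at day 32 and finishes at day 38.
The earliest everything can be done is day 38, which is after the deadline of 36, so it is not possible.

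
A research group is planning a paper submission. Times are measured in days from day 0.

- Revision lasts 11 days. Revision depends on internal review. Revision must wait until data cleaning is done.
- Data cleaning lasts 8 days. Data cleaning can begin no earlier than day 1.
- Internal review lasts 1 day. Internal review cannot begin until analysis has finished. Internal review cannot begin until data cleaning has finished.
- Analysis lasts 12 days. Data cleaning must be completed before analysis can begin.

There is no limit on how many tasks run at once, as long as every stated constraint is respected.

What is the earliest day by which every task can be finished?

After its own release at day 1, data cleaning can start at day 1 and finishes at day 9.
Analysis waits on data cleaning (finishes day 9), so it starts at day 9 and finishes at 9 + 12 = day 21.
Internal review has to wait for analysis (finishes day 21); data cleaning (finishes day 9). The latest of these is day 21, so internal review runs day 21 to 21 + 1 = day 22.
Revision cannot start until internal review (finishes day 22); data cleaning (finishes day 9). The controlling bound is day 22, so revision finishes at 22 + 11 = day 33.
All tasks are finished once the last one completes. Finish times: Data cleaning at 9, Analysis at 21, Internal review at 22, Revision at 33. The latest is day 33.

33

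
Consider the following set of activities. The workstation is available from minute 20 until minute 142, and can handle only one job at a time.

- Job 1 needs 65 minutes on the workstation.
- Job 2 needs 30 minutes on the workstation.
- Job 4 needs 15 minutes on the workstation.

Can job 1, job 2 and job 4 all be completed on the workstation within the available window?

The workstation window is 142 − 20 = 122 minutes.
Running back to back, the jobs need 65 + 30 + 15 = 110 minutes on the workstation.
Since 110 ≤ 122, they fit within the window.

Yes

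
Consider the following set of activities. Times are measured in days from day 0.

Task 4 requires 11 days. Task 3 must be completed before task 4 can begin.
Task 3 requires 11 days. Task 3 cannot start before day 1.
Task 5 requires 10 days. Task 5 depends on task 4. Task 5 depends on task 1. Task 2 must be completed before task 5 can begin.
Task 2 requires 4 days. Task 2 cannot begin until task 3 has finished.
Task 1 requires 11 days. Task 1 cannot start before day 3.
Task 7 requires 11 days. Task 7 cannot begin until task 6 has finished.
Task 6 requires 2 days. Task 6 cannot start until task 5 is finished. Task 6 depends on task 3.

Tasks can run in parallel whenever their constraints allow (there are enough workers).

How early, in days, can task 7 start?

Task 3 cannot begin until its own release at day 1. It runs from day 1 to 1 + 11 = day 12.
After task 3 (finishes day 12), task 4 can start at day 12 and finishes at day 23.
After task 3 (finishes day 12), task 2 can start at day 12 and finishes at day 16.
Task 1 cannot begin until its own release at day 3. It runs from day 3 to 3 + 11 = day 14.
Task 5 cannot start until task 4 (finishes day 23); task 1 (finishes day 14); task 2 (finishes day 16). The controlling bound is day 23, so task 5 finishes at 23 + 10 = day 33.
Task 6 cannot start until task 5 (finishes day 33); task 3 (finishes day 12). The controlling bound is day 33, so task 6 finishes at 33 + 2 = day 35.
Task 7 waits on task 6 (finishes day 35), so the earliest it can start is day 35.

35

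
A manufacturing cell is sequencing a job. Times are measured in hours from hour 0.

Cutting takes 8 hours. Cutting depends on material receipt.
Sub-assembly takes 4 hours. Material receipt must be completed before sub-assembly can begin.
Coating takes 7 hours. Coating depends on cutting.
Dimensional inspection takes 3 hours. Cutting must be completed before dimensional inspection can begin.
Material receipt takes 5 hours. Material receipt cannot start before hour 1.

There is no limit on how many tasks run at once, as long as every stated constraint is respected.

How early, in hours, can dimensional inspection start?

Material receipt waits on its own release at hour 1, so it starts at hour 1 and finishes at 1 + 5 = hour 6.
Cutting waits on material receipt (finishes hour 6), so it starts at hour 6 and finishes at 6 + 8 = hour 14.
Dimensional inspection waits on cutting (finishes hour 14), so the earliest it can start is hour 14.

14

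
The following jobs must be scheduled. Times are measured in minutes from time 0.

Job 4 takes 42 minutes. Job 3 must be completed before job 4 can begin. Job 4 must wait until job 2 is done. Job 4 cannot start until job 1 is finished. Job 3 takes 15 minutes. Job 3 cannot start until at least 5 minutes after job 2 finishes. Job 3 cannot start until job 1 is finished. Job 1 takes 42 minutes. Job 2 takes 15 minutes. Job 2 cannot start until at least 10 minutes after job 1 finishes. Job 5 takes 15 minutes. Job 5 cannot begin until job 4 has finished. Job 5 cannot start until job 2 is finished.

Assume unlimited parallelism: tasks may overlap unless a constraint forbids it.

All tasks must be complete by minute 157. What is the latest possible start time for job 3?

85

Job 5 has no dependents, so it just needs to finish by minute 157. Starting by 157 − 15 = minute 142 achieves that.
Job 4 feeds into job 5 (must start by minute 142); so job 4 must finish by minute 142 and therefore start by minute 100.
Job 3 must finish before job 4 (must start by minute 100). With a 15-minute duration, job 3 must start by 100 − 15 = minute 85.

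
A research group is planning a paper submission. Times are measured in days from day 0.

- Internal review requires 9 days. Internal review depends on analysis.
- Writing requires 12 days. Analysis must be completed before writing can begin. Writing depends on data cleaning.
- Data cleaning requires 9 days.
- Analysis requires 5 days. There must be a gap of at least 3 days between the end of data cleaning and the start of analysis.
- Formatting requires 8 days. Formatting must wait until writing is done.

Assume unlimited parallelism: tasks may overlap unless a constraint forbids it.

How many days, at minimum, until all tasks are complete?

37

Nothing blocks data cleaning, so it runs from day 0 to day 9.
Analysis waits on data cleaning (finishes day 9, plus 3-day gap → day 12), so it starts at day 12 and finishes at 12 + 5 = day 17.
Internal review waits on analysis (finishes day 17), so it starts at day 17 and finishes at 17 + 9 = day 26.
Writing cannot start until analysis (finishes day 17); data cleaning (finishes day 9). The controlling bound is day 17, so writing finishes at 17 + 12 = day 29.
After writing (finishes day 29), formatting can start at day 29 and finishes at day 37.
All tasks are finished once the last one completes. Finish times: Data cleaning at 9, Analysis at 17, Writing at 29, Internal review at 26, Formatting at 37. The latest is day 37.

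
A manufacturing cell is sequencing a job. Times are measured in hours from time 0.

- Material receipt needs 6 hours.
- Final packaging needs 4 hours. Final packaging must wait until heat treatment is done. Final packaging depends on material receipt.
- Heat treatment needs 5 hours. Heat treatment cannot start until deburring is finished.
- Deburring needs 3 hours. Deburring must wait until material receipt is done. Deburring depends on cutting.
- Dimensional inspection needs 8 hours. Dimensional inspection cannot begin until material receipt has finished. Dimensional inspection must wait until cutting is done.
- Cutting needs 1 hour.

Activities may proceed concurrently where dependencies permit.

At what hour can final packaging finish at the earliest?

Cutting can start immediately at hour 0; it finishes at hour 1.
Material receipt has no prerequisites, so it starts at hour 0 and finishes at hour 6.
For deburring: material receipt (finishes hour 6); cutting (finishes hour 1). Taking the maximum gives a start of hour 6, and it finishes at 6 + 3 = hour 9.
Heat treatment waits on deburring (finishes hour 9), so it starts at hour 9 and finishes at 9 + 5 = hour 14.
Final packaging has to wait for heat treatment (finishes hour 14); material receipt (finishes hour 6). The latest of these is hour 14, so final packaging runs hour 14 to 14 + 4 = hour 18.

18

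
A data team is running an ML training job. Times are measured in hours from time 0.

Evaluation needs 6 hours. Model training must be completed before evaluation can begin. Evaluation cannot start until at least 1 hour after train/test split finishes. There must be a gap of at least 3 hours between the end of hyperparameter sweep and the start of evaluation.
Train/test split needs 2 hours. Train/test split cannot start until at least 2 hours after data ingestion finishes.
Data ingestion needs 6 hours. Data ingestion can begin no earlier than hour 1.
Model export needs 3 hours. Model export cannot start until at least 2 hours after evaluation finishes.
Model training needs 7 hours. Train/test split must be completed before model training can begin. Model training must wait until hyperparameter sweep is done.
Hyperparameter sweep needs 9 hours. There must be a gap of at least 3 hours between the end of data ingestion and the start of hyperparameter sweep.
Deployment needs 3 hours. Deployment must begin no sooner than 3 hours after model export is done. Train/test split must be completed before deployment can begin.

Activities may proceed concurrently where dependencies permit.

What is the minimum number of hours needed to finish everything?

43

Data ingestion waits on its own release at hour 1, so it starts at hour 1 and finishes at 1 + 6 = hour 7.
After data ingestion (finishes hour 7, plus 3-hour gap → hour 10), hyperparameter sweep can start at hour 10 and finishes at hour 19.
After data ingestion (finishes hour 7, plus 2-hour gap → hour 9), train/test split can start at hour 9 and finishes at hour 11.
Model training cannot start until train/test split (finishes hour 11); hyperparameter sweep (finishes hour 19). The controlling bound is hour 19, so model training finishes at 19 + 7 = hour 26.
Evaluation needs all of model training (finishes hour 26); train/test split (finishes hour 11, plus 1-hour gap → hour 12); hyperparameter sweep (finishes hour 19, plus 3-hour gap → hour 22). That puts its earliest start at hour 26; it finishes at 26 + 6 = hour 32.
Model export waits on evaluation (finishes hour 32, plus 2-hour gap → hour 34), so it starts at hour 34 and finishes at 34 + 3 = hour 37.
Deployment has to wait for model export (finishes hour 37, plus 3-hour gap → hour 40); train/test split (finishes hour 11). The latest of these is hour 40, so deployment runs hour 40 to 40 + 3 = hour 43.
All tasks are finished once the last one completes. Finish times: Data ingestion at 7, Train/test split at 11, Hyperparameter sweep at 19, Model training at 26, Evaluation at 32, Model export at 37, Deployment at 43. The latest is hour 43.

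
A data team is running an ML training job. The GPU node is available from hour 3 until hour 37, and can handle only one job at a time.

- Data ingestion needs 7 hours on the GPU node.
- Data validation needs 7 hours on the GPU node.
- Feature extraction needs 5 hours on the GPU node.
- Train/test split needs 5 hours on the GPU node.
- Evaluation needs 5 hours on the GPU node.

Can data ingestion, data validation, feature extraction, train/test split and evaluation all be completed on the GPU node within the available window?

The GPU node window is 37 − 3 = 34 hours.
Running back to back, the jobs need 7 + 7 + 5 + 5 + 5 = 29 hours on the GPU node.
Since 29 ≤ 34, they fit within the window.

Yes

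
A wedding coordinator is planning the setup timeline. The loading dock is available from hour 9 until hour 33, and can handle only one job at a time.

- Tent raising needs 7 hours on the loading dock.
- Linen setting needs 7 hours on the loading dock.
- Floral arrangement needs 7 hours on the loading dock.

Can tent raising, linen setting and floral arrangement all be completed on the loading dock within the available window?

The loading dock window is 33 − 9 = 24 hours.
Running back to back, the jobs need 7 + 7 + 7 = 21 hours on the loading dock.
Since 21 ≤ 24, they fit within the window.

Yes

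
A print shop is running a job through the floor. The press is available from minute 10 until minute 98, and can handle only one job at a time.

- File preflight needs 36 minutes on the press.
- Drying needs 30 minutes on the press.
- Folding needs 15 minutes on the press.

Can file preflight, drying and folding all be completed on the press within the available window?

The press window is 98 − 10 = 88 minutes.
Running back to back, the jobs need 36 + 30 + 15 = 81 minutes on the press.
Since 81 ≤ 88, they fit within the window.

Yes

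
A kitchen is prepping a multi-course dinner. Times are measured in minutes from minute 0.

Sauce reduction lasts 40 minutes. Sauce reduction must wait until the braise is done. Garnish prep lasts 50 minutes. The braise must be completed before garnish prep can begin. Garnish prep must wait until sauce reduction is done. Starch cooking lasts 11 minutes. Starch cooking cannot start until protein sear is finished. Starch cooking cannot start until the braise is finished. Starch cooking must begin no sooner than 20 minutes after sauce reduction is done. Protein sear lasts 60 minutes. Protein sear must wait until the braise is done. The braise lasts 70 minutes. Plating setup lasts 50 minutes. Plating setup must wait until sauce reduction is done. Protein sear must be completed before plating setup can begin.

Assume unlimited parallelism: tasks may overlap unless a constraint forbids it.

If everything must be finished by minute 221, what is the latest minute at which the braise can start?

Starch cooking must finish by minute 221; it takes 11 minutes, so it must start by 221 − 11 = minute 210.
Plating setup must finish by minute 221; it takes 50 minutes, so it must start by 221 − 50 = minute 171.
Protein sear feeds starch cooking (must start by minute 210); plating setup (must start by minute 171). Taking the minimum, protein sear must finish by minute 171 and start by 171 − 60 = minute 111.
Garnish prep has no dependents, so it just needs to finish by minute 221. Starting by 221 − 50 = minute 171 achieves that.
Sauce reduction must finish in time for starch cooking (must start by minute 210, minus 20-minute gap → minute 190); plating setup (must start by minute 171); garnish prep (must start by minute 171). The tightest is minute 171, so sauce reduction must start by 171 − 40 = minute 131.
For the braise: protein sear (must start by minute 111); sauce reduction (must start by minute 131); starch cooking (must start by minute 210); garnish prep (must start by minute 171). The most restrictive is minute 111; with a 70-minute duration, the braise must start by minute 41.

41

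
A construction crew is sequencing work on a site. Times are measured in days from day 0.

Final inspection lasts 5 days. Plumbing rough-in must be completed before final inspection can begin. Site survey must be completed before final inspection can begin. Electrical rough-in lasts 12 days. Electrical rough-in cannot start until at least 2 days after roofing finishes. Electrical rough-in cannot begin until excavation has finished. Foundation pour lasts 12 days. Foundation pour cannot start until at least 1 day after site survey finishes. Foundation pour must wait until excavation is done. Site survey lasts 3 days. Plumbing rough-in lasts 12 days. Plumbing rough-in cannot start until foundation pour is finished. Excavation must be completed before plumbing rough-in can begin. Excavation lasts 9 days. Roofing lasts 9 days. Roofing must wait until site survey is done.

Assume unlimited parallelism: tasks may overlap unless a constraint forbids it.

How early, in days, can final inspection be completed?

Nothing blocks excavation, so it runs from day 0 to day 9.
Site survey has no prerequisites, so it starts at day 0 and finishes at day 3.
Foundation pour needs all of site survey (finishes day 3, plus 1-day gap → day 4); excavation (finishes day 9). That puts its earliest start at day 9; it finishes at 9 + 12 = day 21.
Plumbing rough-in cannot start until foundation pour (finishes day 21); excavation (finishes day 9). The controlling bound is day 21, so plumbing rough-in finishes at 21 + 12 = day 33.
Final inspection has to wait for plumbing rough-in (finishes day 33); site survey (finishes day 3). The latest of these is day 33, so final inspection runs day 33 to 33 + 5 = day 38.

38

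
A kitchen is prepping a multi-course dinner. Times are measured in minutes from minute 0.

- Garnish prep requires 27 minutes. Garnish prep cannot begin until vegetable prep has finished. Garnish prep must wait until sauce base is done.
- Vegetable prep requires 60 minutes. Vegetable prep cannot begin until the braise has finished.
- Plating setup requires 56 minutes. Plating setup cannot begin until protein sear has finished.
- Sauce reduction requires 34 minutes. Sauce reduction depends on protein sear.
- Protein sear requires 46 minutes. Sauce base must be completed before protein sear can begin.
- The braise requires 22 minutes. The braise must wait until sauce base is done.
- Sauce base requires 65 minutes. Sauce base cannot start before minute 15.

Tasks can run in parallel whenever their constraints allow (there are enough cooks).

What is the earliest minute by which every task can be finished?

189

Sauce base cannot begin until its own release at minute 15. It runs from minute 15 to 15 + 65 = minute 80.
Protein sear cannot begin until sauce base (finishes minute 80). It runs from minute 80 to 80 + 46 = minute 126.
Plating setup waits on protein sear (finishes minute 126), so it starts at minute 126 and finishes at 126 + 56 = minute 182.
Sauce reduction waits on protein sear (finishes minute 126), so it starts at minute 126 and finishes at 126 + 34 = minute 160.
The braise cannot begin until sauce base (finishes minute 80). It runs from minute 80 to 80 + 22 = minute 102.
Vegetable prep waits on the braise (finishes minute 102), so it starts at minute 102 and finishes at 102 + 60 = minute 162.
For garnish prep: vegetable prep (finishes minute 162); sauce base (finishes minute 80). Taking the maximum gives a start of minute 162, and it finishes at 162 + 27 = minute 189.
All tasks are finished once the last one completes. Finish times: Sauce base at 80, The braise at 102, Protein sear at 126, Vegetable prep at 162, Sauce reduction at 160, Plating setup at 182, Garnish prep at 189. The latest is minute 189.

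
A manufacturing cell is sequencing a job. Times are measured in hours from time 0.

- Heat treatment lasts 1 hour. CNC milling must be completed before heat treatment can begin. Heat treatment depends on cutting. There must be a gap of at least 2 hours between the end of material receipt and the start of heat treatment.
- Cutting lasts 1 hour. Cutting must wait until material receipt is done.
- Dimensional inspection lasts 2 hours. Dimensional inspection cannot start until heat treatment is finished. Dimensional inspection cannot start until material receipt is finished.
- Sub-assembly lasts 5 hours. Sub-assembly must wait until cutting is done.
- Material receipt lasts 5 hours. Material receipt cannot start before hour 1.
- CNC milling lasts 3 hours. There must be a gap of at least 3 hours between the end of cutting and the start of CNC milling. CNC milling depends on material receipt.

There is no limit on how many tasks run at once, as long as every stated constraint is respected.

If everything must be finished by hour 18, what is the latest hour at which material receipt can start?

3

Dimensional inspection must finish by hour 18; it takes 2 hours, so it must start by 18 − 2 = hour 16.
Heat treatment must finish before dimensional inspection (must start by hour 16). With a 1-hour duration, heat treatment must start by 16 − 1 = hour 15.
CNC milling feeds into heat treatment (must start by hour 15); so CNC milling must finish by hour 15 and therefore start by hour 12.
Nothing follows sub-assembly; the deadline of hour 18 is its only limit. It must start by 18 − 5 = hour 13.
Cutting must finish in time for CNC milling (must start by hour 12, minus 3-hour gap → hour 9); heat treatment (must start by hour 15); sub-assembly (must start by hour 13). The tightest is hour 9, so cutting must start by 9 − 1 = hour 8.
Material receipt feeds cutting (must start by hour 8); CNC milling (must start by hour 12); heat treatment (must start by hour 15, minus 2-hour gap → hour 13); dimensional inspection (must start by hour 16). Taking the minimum, material receipt must finish by hour 8 and start by 8 − 5 = hour 3.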